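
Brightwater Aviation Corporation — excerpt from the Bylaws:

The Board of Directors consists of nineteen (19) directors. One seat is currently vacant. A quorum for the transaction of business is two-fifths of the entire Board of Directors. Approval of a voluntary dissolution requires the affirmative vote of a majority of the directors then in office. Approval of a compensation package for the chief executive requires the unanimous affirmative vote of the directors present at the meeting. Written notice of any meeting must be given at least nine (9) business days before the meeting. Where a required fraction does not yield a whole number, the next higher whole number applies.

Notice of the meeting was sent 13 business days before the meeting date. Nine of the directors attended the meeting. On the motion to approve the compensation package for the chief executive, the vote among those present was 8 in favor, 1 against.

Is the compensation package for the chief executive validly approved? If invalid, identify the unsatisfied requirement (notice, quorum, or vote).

Notice: 13 business days given; 9 required (13 ≥ 9). Satisfied.
Quorum: 9 present; quorum is 8. Satisfied.
Vote: the compensation package for the chief executive requires the unanimous vote of the directors present (9). Unanimous means all 9, so 9 affirmative votes are needed; 8 voted in favor. Not satisfied.

Invalid — vote requirement not satisfied.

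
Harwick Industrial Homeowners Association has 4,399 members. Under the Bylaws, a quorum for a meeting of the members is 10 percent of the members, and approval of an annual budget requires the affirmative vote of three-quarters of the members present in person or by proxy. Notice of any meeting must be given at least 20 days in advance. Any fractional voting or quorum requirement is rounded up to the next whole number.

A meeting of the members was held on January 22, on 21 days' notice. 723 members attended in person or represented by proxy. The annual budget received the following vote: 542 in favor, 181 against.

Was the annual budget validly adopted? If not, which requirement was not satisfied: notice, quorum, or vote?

Invalid — vote requirement not satisfied.

Notice: 21 days given; 20 required. Satisfied.
Quorum: 10% of 4,399 = 439.90, rounded up to 440; 723 present. Satisfied.
Vote: requires three-fourths of those present (723); 3/4 of 723 = 542.25, rounded up to 543, so 543 needed; 542 in favor. Not satisfied.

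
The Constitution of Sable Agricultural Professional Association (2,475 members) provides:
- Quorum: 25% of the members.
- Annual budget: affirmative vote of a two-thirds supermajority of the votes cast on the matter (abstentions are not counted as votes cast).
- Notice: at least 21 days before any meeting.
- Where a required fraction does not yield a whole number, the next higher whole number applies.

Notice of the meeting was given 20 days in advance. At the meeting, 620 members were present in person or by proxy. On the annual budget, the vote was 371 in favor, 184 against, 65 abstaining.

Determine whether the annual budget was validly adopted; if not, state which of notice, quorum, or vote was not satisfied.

Notice: 20 days given; 21 required. Not satisfied.
Quorum: 25% of 2,475 = 618.75, rounded up to 619; 620 present. Satisfied.
Vote: requires two-thirds of the votes cast (620 − 65 abstaining = 555); 2/3 of 555 = 370, so 370 needed; 371 in favor. Satisfied.

Invalid — notice requirement not satisfied.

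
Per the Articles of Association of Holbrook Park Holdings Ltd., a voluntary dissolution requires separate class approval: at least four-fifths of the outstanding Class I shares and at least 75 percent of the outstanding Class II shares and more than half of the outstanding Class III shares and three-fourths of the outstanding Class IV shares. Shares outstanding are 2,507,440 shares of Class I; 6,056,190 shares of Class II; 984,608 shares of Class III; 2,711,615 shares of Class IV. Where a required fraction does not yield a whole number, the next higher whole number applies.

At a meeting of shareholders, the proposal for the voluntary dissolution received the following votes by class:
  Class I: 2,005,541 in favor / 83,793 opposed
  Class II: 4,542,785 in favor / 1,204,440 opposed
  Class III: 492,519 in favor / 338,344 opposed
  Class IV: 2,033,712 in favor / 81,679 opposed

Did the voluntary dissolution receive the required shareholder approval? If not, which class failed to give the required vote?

Not approved — the Class I shares did not give the required vote.

Class I: 4/5 of 2507440 = 2005952; 2,005,952 required, 2,005,541 in favor — not approved.
Class II: 3/4 of 6056190 = 4542142.50, rounded up to 4542143; 4,542,143 required, 4,542,785 in favor — approved.
Class III: a majority of 984608 is 492305; 492,305 required, 492,519 in favor — approved.
Class IV: 3/4 of 2711615 = 2033711.25, rounded up to 2033712; 2,033,712 required, 2,033,712 in favor — approved.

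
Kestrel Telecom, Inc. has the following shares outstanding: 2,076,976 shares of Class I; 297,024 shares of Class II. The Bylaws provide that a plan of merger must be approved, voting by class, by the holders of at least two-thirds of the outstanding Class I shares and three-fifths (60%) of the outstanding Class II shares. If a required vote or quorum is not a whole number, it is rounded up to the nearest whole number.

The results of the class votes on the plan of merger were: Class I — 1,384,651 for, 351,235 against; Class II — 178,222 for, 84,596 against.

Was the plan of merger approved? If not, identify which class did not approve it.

Class I: 2/3 of 2076976 = 1384650.67, rounded up to 1384651; 1,384,651 required, 1,384,651 in favor — approved.
Class II: 3/5 of 297024 = 178214.40, rounded up to 178215; 178,215 required, 178,222 in favor — approved.

Approved — every class gave the required vote.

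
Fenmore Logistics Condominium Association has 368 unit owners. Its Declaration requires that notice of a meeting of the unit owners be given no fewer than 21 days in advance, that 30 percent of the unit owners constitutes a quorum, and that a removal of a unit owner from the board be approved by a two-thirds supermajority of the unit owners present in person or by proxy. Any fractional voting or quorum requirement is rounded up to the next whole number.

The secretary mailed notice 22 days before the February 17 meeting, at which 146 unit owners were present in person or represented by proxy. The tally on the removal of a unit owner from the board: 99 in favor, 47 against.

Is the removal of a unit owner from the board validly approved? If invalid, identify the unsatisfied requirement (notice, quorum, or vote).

Valid — all requirements satisfied.

Notice: 22 days given; 21 required. Satisfied.
Quorum: 30% of 368 = 110.40, rounded up to 111; 146 present. Satisfied.
Vote: requires two-thirds of those present (146); 2/3 of 146 = 97.33, rounded up to 98, so 98 needed; 99 in favor. Satisfied.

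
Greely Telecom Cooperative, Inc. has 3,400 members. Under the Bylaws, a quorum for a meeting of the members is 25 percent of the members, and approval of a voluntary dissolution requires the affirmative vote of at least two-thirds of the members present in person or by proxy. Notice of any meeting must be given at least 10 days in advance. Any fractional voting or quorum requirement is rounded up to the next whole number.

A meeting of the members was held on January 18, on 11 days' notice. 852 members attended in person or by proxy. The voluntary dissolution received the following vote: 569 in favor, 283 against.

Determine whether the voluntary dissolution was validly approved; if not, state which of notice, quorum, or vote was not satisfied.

Notice: 11 days given; 10 required. Satisfied.
Quorum: 25% of 3,400 = 850; 852 present. Satisfied.
Vote: requires two-thirds of those present (852); 2/3 of 852 = 568, so 568 needed; 569 in favor. Satisfied.

Valid — all requirements satisfied.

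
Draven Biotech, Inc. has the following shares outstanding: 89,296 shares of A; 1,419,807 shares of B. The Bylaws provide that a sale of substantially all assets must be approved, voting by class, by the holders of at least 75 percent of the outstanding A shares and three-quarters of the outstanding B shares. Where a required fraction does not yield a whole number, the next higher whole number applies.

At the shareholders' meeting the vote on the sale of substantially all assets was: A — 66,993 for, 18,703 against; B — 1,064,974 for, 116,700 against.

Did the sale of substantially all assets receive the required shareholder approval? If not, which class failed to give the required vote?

Approved — every class gave the required vote.

A: 3/4 of 89296 = 66972; 66,972 required, 66,993 in favor — approved.
B: 3/4 of 1419807 = 1064855.25, rounded up to 1064856; 1,064,856 required, 1,064,974 in favor — approved.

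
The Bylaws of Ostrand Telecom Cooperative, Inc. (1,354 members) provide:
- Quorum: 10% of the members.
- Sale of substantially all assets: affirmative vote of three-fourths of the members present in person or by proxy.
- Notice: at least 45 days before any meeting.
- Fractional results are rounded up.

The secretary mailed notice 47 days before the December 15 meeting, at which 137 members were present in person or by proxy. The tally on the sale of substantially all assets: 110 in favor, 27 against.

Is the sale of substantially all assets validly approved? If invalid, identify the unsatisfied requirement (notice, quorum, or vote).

Notice: 47 days given; 45 required. Satisfied.
Quorum: 10% of 1,354 = 135.40, rounded up to 136; 137 present. Satisfied.
Vote: requires three-fourths of those present (137); 3/4 of 137 = 102.75, rounded up to 103, so 103 needed; 110 in favor. Satisfied.

Valid — all requirements satisfied.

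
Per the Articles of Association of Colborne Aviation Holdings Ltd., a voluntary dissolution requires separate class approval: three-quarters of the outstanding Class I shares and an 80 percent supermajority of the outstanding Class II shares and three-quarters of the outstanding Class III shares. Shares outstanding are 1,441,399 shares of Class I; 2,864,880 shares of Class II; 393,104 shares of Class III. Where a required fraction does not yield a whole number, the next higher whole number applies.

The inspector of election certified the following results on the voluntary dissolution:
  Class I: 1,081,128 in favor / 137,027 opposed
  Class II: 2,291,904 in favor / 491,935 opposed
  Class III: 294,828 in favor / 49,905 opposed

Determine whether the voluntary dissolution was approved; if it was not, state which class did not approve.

Class I: 3/4 of 1441399 = 1081049.25, rounded up to 1081050; 1,081,050 required, 1,081,128 in favor — approved.
Class II: 4/5 of 2864880 = 2291904; 2,291,904 required, 2,291,904 in favor — approved.
Class III: 3/4 of 393104 = 294828; 294,828 required, 294,828 in favor — approved.

Approved — every class gave the required vote.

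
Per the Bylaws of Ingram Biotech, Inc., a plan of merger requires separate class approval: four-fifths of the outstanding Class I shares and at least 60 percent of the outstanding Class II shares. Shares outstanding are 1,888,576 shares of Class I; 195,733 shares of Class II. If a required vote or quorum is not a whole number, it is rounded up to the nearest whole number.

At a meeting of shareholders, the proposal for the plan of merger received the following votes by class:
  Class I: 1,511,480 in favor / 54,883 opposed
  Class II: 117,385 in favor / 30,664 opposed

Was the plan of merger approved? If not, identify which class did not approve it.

Class I: 4/5 of 1888576 = 1510860.80, rounded up to 1510861; 1,510,861 required, 1,511,480 in favor — approved.
Class II: 3/5 of 195733 = 117439.80, rounded up to 117440; 117,440 required, 117,385 in favor — not approved.

Not approved — the Class II shares did not give the required vote.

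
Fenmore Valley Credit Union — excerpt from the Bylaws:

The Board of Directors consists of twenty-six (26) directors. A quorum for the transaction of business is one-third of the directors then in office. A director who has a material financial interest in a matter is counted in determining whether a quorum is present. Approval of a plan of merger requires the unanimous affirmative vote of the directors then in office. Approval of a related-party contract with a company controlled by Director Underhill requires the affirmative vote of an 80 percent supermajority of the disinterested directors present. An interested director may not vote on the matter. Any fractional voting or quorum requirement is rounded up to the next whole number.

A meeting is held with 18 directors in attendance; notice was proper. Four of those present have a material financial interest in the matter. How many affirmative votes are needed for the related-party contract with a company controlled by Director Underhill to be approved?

The related-party contract with a company controlled by Director Underhill requires four-fifths of the disinterested directors present (18 − 4 = 14).
4/5 of 14 = 11.20, rounded up to 12.

12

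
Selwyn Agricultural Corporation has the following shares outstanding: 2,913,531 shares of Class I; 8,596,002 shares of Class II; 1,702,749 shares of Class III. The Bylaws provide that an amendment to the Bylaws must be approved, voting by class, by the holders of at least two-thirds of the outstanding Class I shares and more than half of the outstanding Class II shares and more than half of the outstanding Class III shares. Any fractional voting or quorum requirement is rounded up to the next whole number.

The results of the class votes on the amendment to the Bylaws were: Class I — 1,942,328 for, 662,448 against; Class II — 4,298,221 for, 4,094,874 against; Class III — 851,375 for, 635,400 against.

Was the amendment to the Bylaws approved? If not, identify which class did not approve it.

Class I: 2/3 of 2913531 = 1942354; 1,942,354 required, 1,942,328 in favor — not approved.
Class II: a majority of 8596002 is 4298002; 4,298,002 required, 4,298,221 in favor — approved.
Class III: a majority of 1702749 is 851375; 851,375 required, 851,375 in favor — approved.

Not approved — the Class I shares did not give the required vote.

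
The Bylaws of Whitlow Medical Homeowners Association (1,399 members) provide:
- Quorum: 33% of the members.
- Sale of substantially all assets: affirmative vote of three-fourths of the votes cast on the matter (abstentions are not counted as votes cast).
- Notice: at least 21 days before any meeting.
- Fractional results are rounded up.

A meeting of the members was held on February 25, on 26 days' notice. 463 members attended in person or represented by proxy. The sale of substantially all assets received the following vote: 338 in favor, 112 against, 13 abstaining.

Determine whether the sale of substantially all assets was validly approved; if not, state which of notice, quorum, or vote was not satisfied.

Notice: 26 days given; 21 required. Satisfied.
Quorum: 33% of 1,399 = 461.67, rounded up to 462; 463 present. Satisfied.
Vote: requires three-fourths of the votes cast (463 − 13 abstaining = 450); 3/4 of 450 = 337.50, rounded up to 338, so 338 needed; 338 in favor. Satisfied.

Valid — all requirements satisfied.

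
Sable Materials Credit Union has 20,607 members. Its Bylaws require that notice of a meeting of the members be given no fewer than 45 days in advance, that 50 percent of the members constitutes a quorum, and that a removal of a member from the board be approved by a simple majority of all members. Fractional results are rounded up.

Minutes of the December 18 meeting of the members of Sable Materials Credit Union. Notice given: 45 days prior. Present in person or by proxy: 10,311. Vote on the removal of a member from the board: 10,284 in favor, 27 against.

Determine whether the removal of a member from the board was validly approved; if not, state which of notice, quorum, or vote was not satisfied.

Notice: 45 days given; 45 required. Satisfied.
Quorum: 50% of 20,607 = 10,303.50, rounded up to 10,304; 10,311 present. Satisfied.
Vote: requires a majority of all members (20,607); a majority of 20607 is 10304, so 10,304 needed; 10,284 in favor. Not satisfied.

Invalid — vote requirement not satisfied.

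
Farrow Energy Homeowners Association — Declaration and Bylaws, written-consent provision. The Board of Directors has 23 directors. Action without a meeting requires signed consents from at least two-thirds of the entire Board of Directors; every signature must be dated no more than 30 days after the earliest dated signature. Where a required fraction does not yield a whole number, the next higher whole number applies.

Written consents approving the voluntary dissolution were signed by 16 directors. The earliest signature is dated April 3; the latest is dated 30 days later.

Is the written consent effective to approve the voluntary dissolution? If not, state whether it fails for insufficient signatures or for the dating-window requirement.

Effective — both the signature and dating-window requirements are satisfied.

Signatures required: at least two-thirds of 23 — 2/3 of 23 = 15.33, rounded up to 16, so 16 needed; 16 signed. Sufficient.
Dating window: the latest signature is 30 days after the earliest; the limit is 30 days. Within the window.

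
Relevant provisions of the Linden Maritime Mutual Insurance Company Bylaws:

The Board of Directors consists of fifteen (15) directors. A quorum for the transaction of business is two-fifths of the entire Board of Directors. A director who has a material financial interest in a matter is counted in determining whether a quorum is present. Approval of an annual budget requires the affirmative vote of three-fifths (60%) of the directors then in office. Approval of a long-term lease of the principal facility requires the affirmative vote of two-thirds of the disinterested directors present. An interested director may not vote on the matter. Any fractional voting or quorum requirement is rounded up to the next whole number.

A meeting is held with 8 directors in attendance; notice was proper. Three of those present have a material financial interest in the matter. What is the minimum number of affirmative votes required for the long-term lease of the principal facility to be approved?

4

The long-term lease of the principal facility requires two-thirds of the disinterested directors present (8 − 3 = 5).
2/3 of 5 = 3.33, rounded up to 4.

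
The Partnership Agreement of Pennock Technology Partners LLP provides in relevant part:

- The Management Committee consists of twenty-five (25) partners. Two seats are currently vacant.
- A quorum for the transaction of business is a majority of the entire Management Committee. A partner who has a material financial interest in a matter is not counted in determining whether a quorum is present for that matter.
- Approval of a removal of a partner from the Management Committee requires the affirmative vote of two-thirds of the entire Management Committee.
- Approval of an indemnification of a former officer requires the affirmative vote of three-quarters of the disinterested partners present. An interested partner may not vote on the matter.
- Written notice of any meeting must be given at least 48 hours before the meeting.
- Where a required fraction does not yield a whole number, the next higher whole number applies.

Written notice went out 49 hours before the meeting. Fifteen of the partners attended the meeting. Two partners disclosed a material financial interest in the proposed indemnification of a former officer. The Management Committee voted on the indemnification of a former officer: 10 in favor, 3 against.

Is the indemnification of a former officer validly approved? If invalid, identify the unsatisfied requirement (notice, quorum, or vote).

Valid — all requirements satisfied.

Notice: 49 hours given; 48 required (49 ≥ 48). Satisfied.
Quorum: 15 present, but the 2 interested partners do not count, leaving 13. Quorum is 13. Satisfied.
Vote: the indemnification of a former officer requires three-fourths of the disinterested partners present (15 − 2 = 13). 3/4 of 13 = 9.75, rounded up to 10, so 10 affirmative votes are needed; 10 voted in favor. Satisfied.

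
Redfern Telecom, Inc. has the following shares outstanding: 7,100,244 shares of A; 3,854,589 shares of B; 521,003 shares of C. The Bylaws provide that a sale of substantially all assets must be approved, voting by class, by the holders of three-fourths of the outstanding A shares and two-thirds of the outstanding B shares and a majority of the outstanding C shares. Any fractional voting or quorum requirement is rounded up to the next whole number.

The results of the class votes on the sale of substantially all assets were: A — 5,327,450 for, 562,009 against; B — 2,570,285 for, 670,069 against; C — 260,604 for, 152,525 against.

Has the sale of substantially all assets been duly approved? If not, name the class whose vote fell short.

A: 3/4 of 7100244 = 5325183; 5,325,183 required, 5,327,450 in favor — approved.
B: 2/3 of 3854589 = 2569726; 2,569,726 required, 2,570,285 in favor — approved.
C: a majority of 521003 is 260502; 260,502 required, 260,604 in favor — approved.

Approved — every class gave the required vote.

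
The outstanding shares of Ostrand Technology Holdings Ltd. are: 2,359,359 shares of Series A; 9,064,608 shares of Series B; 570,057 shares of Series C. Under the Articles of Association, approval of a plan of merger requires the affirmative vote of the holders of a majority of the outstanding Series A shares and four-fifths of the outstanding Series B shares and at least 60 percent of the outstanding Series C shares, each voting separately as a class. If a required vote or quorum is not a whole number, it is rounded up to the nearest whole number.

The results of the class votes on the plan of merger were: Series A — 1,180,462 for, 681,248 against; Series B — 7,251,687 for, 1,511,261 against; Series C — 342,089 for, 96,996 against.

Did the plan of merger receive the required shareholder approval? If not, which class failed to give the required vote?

Series A: a majority of 2359359 is 1179680; 1,179,680 required, 1,180,462 in favor — approved.
Series B: 4/5 of 9064608 = 7251686.40, rounded up to 7251687; 7,251,687 required, 7,251,687 in favor — approved.
Series C: 3/5 of 570057 = 342034.20, rounded up to 342035; 342,035 required, 342,089 in favor — approved.

Approved — every class gave the required vote.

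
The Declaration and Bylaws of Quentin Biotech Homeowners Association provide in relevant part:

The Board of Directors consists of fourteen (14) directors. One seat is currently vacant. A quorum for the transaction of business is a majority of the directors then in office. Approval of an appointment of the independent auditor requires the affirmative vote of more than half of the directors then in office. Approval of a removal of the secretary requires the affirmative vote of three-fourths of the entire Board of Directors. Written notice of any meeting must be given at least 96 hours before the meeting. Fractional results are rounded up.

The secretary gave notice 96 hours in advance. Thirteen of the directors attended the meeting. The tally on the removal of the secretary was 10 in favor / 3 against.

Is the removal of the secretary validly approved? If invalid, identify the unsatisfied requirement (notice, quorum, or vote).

Invalid — vote requirement not satisfied.

Notice: 96 hours given; 96 required (96 ≥ 96). Satisfied.
Quorum: 13 present; quorum is 7. Satisfied.
Vote: the removal of the secretary requires three-fourths of the entire Board of Directors (14). 3/4 of 14 = 10.50, rounded up to 11, so 11 affirmative votes are needed; 10 voted in favor. Not satisfied.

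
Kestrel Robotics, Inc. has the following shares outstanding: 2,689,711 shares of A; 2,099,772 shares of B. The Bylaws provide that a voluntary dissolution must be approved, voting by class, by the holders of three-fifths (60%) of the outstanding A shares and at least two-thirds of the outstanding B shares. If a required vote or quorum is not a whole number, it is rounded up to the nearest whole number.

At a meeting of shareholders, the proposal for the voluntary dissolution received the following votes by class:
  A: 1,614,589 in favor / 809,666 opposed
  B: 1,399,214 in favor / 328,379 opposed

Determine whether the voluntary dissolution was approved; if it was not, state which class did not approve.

A: 3/5 of 2689711 = 1613826.60, rounded up to 1613827; 1,613,827 required, 1,614,589 in favor — approved.
B: 2/3 of 2099772 = 1399848; 1,399,848 required, 1,399,214 in favor — not approved.

Not approved — the B shares did not give the required vote.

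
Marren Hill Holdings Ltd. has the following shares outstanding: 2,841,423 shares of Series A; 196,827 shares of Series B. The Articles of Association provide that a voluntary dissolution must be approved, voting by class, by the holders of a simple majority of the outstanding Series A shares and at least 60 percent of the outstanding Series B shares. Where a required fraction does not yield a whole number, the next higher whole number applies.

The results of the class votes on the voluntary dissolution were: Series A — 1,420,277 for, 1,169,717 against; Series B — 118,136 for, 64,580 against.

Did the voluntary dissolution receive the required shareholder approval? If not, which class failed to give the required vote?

Series A: a majority of 2841423 is 1420712; 1,420,712 required, 1,420,277 in favor — not approved.
Series B: 3/5 of 196827 = 118096.20, rounded up to 118097; 118,097 required, 118,136 in favor — approved.

Not approved — the Series A shares did not give the required vote.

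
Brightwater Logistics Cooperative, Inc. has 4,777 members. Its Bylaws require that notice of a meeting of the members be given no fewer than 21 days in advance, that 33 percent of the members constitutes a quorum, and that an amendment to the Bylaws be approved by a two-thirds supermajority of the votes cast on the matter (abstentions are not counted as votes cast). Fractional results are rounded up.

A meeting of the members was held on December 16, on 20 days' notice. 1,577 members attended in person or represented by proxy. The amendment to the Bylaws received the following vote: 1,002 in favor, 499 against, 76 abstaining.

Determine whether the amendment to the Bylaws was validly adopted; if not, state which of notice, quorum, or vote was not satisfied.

Invalid — notice requirement not satisfied.

Notice: 20 days given; 21 required. Not satisfied.
Quorum: 33% of 4,777 = 1,576.41, rounded up to 1,577; 1,577 present. Satisfied.
Vote: requires two-thirds of the votes cast (1,577 − 76 abstaining = 1,501); 2/3 of 1501 = 1000.67, rounded up to 1001, so 1,001 needed; 1,002 in favor. Satisfied.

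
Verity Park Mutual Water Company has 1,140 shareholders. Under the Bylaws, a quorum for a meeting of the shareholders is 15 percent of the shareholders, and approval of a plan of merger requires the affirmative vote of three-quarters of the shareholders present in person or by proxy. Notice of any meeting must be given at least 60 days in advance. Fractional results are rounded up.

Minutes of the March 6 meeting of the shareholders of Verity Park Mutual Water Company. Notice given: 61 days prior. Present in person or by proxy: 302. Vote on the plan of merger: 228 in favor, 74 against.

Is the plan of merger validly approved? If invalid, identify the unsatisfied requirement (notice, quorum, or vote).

Valid — all requirements satisfied.

Notice: 61 days given; 60 required. Satisfied.
Quorum: 15% of 1,140 = 171; 302 present. Satisfied.
Vote: requires three-fourths of those present (302); 3/4 of 302 = 226.50, rounded up to 227, so 227 needed; 228 in favor. Satisfied.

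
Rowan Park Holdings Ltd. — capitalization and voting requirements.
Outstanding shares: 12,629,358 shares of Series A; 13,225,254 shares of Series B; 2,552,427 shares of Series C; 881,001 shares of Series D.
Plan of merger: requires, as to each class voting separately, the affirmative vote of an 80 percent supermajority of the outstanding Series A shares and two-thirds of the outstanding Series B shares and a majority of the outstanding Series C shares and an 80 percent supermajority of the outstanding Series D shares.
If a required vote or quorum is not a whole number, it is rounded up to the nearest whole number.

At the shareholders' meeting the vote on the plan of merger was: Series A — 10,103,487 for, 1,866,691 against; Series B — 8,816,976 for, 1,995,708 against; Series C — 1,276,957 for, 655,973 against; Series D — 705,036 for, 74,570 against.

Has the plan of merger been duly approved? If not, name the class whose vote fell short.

Series A: 4/5 of 12629358 = 10103486.40, rounded up to 10103487; 10,103,487 required, 10,103,487 in favor — approved.
Series B: 2/3 of 13225254 = 8816836; 8,816,836 required, 8,816,976 in favor — approved.
Series C: a majority of 2552427 is 1276214; 1,276,214 required, 1,276,957 in favor — approved.
Series D: 4/5 of 881001 = 704800.80, rounded up to 704801; 704,801 required, 705,036 in favor — approved.

Approved — every class gave the required vote.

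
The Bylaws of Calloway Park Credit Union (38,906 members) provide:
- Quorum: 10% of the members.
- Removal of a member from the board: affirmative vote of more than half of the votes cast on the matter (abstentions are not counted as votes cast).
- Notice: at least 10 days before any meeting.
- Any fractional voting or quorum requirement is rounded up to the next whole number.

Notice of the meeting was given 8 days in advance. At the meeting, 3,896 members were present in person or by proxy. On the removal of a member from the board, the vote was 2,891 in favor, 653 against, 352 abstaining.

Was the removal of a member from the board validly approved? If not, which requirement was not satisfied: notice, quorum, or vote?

Notice: 8 days given; 10 required. Not satisfied.
Quorum: 10% of 38,906 = 3,890.60, rounded up to 3,891; 3,896 present. Satisfied.
Vote: requires a majority of the votes cast (3,896 − 352 abstaining = 3,544); a majority of 3544 is 1773, so 1,773 needed; 2,891 in favor. Satisfied.

Invalid — notice requirement not satisfied.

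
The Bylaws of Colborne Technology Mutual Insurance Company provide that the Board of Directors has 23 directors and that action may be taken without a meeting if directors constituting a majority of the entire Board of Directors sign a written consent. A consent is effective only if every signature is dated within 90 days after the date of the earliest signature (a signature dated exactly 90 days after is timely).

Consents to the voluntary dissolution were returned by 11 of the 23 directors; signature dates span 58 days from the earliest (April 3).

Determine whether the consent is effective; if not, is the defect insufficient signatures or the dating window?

Signatures required: a majority of 23 — a majority of 23 is 12, so 12 needed; 11 signed. Insufficient.
Dating window: the latest signature is 58 days after the earliest; the limit is 90 days. Within the window.

Not effective — insufficient signatures.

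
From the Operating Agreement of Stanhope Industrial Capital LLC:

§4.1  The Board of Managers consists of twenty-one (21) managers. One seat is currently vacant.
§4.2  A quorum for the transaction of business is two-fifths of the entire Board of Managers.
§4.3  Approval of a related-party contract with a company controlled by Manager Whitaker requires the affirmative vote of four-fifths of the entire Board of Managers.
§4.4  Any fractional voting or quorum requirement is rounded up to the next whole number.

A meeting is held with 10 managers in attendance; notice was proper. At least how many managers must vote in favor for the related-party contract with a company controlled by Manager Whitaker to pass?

17

The related-party contract with a company controlled by Manager Whitaker requires four-fifths of the entire Board of Managers (21).
4/5 of 21 = 16.80, rounded up to 17.
(Only 10 can vote, so the related-party contract with a company controlled by Manager Whitaker cannot pass at this meeting, but the required vote is still 17.)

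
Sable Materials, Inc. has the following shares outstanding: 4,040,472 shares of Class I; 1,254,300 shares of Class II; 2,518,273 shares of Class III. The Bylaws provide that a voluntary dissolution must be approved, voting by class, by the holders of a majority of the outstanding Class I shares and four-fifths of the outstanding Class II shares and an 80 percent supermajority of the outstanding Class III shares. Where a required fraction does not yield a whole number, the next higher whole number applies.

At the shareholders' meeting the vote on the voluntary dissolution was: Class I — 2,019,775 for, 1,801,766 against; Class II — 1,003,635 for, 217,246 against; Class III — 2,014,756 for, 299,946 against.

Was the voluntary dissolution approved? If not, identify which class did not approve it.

Class I: a majority of 4040472 is 2020237; 2,020,237 required, 2,019,775 in favor — not approved.
Class II: 4/5 of 1254300 = 1003440; 1,003,440 required, 1,003,635 in favor — approved.
Class III: 4/5 of 2518273 = 2014618.40, rounded up to 2014619; 2,014,619 required, 2,014,756 in favor — approved.

Not approved — the Class I shares did not give the required vote.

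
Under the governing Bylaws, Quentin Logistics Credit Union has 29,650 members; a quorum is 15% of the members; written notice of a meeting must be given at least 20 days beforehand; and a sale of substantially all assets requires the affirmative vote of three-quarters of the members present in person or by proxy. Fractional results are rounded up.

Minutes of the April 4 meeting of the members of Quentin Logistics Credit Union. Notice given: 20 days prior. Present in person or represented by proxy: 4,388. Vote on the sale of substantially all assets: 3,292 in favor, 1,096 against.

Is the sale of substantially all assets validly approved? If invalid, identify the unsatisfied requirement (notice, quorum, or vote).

Invalid — quorum requirement not satisfied.

Notice: 20 days given; 20 required. Satisfied.
Quorum: 15% of 29,650 = 4,447.50, rounded up to 4,448; 4,388 present. Not satisfied.
Vote: requires three-fourths of those present (4,388); 3/4 of 4388 = 3291, so 3,291 needed; 3,292 in favor. Satisfied.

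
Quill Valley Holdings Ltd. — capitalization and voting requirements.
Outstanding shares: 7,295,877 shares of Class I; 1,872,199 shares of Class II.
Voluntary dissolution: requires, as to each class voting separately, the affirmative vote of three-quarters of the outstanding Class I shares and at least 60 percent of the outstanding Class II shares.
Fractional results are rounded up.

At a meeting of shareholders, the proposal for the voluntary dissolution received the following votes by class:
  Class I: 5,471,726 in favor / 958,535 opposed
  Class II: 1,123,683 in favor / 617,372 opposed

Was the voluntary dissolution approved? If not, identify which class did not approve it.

Class I: 3/4 of 7295877 = 5471907.75, rounded up to 5471908; 5,471,908 required, 5,471,726 in favor — not approved.
Class II: 3/5 of 1872199 = 1123319.40, rounded up to 1123320; 1,123,320 required, 1,123,683 in favor — approved.

Not approved — the Class I shares did not give the required vote.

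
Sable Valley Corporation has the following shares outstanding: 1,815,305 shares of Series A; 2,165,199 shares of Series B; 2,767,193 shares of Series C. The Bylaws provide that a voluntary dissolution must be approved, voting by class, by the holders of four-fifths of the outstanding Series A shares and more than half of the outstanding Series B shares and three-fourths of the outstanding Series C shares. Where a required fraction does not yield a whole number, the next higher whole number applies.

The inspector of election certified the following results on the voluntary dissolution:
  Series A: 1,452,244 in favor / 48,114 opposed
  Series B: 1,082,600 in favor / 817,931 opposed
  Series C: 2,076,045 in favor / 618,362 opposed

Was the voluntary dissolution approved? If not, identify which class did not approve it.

Approved — every class gave the required vote.

Series A: 4/5 of 1815305 = 1452244; 1,452,244 required, 1,452,244 in favor — approved.
Series B: a majority of 2165199 is 1082600; 1,082,600 required, 1,082,600 in favor — approved.
Series C: 3/4 of 2767193 = 2075394.75, rounded up to 2075395; 2,075,395 required, 2,076,045 in favor — approved.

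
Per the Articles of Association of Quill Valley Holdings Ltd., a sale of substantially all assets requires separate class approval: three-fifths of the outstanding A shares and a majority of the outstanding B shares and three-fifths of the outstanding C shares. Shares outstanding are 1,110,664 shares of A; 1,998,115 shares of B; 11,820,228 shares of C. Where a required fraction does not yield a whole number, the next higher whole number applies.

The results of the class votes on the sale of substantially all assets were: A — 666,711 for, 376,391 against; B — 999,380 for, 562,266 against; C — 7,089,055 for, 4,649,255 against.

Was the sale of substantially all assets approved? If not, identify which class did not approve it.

A: 3/5 of 1110664 = 666398.40, rounded up to 666399; 666,399 required, 666,711 in favor — approved.
B: a majority of 1998115 is 999058; 999,058 required, 999,380 in favor — approved.
C: 3/5 of 11820228 = 7092136.80, rounded up to 7092137; 7,092,137 required, 7,089,055 in favor — not approved.

Not approved — the C shares did not give the required vote.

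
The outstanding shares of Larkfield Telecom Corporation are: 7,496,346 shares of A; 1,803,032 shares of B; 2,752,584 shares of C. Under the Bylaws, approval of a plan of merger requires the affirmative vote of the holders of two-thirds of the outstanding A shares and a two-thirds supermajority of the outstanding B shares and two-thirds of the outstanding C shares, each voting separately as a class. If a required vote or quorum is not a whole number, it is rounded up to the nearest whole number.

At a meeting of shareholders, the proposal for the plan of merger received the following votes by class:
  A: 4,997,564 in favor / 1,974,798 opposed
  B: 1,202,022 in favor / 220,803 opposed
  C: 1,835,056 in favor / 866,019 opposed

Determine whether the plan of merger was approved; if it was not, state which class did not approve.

Approved — every class gave the required vote.

A: 2/3 of 7496346 = 4997564; 4,997,564 required, 4,997,564 in favor — approved.
B: 2/3 of 1803032 = 1202021.33, rounded up to 1202022; 1,202,022 required, 1,202,022 in favor — approved.
C: 2/3 of 2752584 = 1835056; 1,835,056 required, 1,835,056 in favor — approved.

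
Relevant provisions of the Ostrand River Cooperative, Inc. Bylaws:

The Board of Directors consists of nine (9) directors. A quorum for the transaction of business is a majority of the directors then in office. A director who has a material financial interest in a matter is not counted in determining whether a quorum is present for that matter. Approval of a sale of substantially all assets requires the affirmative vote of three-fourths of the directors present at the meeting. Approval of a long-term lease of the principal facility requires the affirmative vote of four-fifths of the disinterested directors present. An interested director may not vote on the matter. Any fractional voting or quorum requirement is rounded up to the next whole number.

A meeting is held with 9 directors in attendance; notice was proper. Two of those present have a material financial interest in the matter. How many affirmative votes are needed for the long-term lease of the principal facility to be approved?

6

The long-term lease of the principal facility requires four-fifths of the disinterested directors present (9 − 2 = 7).
4/5 of 7 = 5.60, rounded up to 6.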